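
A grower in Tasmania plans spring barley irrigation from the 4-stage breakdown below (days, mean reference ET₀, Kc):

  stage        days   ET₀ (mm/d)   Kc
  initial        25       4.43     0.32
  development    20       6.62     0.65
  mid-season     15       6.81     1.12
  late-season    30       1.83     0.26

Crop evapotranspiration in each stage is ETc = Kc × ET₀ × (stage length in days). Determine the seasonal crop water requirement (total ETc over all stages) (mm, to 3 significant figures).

initial: 0.32 × 4.43 × 25 = 35.44 mm
development: 0.65 × 6.62 × 20 = 86.06 mm
mid-season: 1.12 × 6.81 × 15 = 114.41 mm
late-season: 0.26 × 1.83 × 30 = 14.27 mm
Seasonal total = 250.18 mm

250 mm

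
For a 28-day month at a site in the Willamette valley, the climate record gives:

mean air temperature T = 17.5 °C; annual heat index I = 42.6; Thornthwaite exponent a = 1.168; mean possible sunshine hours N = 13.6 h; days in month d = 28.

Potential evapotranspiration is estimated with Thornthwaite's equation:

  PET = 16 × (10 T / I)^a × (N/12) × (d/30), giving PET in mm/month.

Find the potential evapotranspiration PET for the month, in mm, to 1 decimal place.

10T/I = 10 × 17.5 / 42.6 = 4.1080
(10T/I)^a = 4.1080^1.168 = 5.2086
Uncorrected PET = 16 × 5.2086 = 83.338 mm
Correction = (N/12)(d/30) = (13.6/12)(28/30) = 1.0578
PET = 83.338 × 1.0578 = 88.155 mm/month

88.2 mm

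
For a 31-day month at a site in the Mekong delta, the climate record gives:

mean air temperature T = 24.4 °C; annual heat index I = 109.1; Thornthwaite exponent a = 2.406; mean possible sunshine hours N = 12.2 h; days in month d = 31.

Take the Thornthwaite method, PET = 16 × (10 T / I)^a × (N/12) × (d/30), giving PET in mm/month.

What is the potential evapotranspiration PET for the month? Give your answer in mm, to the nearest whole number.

10T/I = 10 × 24.4 / 109.1 = 2.2365
(10T/I)^a = 2.2365^2.406 = 6.9353
Uncorrected PET = 16 × 6.9353 = 110.965 mm
Correction = (N/12)(d/30) = (12.2/12)(31/30) = 1.0506
PET = 110.965 × 1.0506 = 116.580 mm/month

117 mm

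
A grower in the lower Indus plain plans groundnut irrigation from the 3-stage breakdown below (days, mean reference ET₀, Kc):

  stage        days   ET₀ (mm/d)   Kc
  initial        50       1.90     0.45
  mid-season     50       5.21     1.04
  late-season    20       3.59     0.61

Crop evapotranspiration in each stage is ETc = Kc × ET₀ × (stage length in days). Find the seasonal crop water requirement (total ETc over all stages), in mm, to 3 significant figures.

initial: 0.45 × 1.90 × 50 = 42.75 mm
mid-season: 1.04 × 5.21 × 50 = 270.92 mm
late-season: 0.61 × 3.59 × 20 = 43.80 mm
Seasonal total = 357.47 mm

357 mm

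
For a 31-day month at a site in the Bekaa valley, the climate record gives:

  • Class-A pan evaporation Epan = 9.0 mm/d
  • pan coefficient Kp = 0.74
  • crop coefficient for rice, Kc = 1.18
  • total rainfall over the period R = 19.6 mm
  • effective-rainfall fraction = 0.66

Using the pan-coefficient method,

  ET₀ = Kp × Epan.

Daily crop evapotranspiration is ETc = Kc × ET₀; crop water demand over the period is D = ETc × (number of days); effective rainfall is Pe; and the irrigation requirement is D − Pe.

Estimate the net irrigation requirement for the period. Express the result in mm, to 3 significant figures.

231 mm

ET₀ = 0.74 × 9.0 = 6.6600 mm/d
ETc = Kc × ET₀ = 1.18 × 6.6600 = 7.8588 mm/d
Crop demand D = ETc × 31 d = 7.8588 × 31 = 243.623 mm
Pe = 0.66 × 19.6 = 12.936 mm
D − Pe = 243.623 − 12.936 = 230.687 mm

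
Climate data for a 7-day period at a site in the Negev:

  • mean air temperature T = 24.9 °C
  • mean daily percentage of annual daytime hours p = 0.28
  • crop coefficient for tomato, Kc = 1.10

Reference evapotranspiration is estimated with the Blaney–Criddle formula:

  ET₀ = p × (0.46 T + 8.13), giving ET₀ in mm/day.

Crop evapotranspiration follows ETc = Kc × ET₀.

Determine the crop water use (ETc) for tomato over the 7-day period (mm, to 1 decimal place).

42.2 mm

ET₀ = 0.28 × (0.46 × 24.9 + 8.13) = 0.28 × 19.584 = 5.4835 mm/d
ETc = Kc × ET₀ = 1.10 × 5.4835 = 6.0319 mm/d
Over 7 days: 6.0319 × 7 = 42.223 mm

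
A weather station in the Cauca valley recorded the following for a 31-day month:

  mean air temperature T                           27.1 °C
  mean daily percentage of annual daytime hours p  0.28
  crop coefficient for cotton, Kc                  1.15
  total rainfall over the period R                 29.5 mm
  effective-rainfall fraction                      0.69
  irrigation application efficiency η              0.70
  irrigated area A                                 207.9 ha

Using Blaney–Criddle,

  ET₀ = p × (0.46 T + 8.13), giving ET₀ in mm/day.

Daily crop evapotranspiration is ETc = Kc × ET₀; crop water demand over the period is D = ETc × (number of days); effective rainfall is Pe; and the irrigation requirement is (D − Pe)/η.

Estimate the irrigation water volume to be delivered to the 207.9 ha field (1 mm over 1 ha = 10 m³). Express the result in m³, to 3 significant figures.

ET₀ = 0.28 × (0.46 × 27.1 + 8.13) = 0.28 × 20.596 = 5.7669 mm/d
ETc = Kc × ET₀ = 1.15 × 5.7669 = 6.6319 mm/d
Crop demand D = ETc × 31 d = 6.6319 × 31 = 205.589 mm
Pe = 0.69 × 29.5 = 20.355 mm
D − Pe = 205.589 − 20.355 = 185.234 mm
Gross irrigation = 185.234 / 0.70 = 264.620 mm
Volume = 264.620 mm × 207.9 ha × 10 = 550145.0 m³

550000 m³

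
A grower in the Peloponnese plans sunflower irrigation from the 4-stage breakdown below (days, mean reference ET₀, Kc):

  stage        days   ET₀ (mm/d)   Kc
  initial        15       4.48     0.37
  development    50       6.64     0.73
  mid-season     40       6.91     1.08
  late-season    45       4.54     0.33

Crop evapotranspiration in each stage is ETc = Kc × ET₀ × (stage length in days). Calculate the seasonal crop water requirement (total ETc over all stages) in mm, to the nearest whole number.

633 mm

initial: 0.37 × 4.48 × 15 = 24.86 mm
development: 0.73 × 6.64 × 50 = 242.36 mm
mid-season: 1.08 × 6.91 × 40 = 298.51 mm
late-season: 0.33 × 4.54 × 45 = 67.42 mm
Seasonal total = 633.15 mm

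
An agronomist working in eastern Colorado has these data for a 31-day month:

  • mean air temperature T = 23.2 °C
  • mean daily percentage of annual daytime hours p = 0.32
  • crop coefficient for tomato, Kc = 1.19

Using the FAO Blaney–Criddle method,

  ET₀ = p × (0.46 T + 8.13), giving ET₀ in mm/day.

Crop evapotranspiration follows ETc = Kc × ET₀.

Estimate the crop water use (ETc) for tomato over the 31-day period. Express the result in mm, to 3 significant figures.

ET₀ = 0.32 × (0.46 × 23.2 + 8.13) = 0.32 × 18.802 = 6.0166 mm/d
ETc = Kc × ET₀ = 1.19 × 6.0166 = 7.1598 mm/d
Over 31 days: 7.1598 × 31 = 221.954 mm

222 mm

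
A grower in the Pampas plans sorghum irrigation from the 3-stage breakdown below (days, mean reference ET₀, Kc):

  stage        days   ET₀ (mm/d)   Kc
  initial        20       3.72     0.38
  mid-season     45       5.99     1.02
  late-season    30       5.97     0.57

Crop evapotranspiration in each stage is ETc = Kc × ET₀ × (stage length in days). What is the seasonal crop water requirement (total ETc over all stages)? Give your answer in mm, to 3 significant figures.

405 mm

initial: 0.38 × 3.72 × 20 = 28.27 mm
mid-season: 1.02 × 5.99 × 45 = 274.94 mm
late-season: 0.57 × 5.97 × 30 = 102.09 mm
Seasonal total = 405.30 mm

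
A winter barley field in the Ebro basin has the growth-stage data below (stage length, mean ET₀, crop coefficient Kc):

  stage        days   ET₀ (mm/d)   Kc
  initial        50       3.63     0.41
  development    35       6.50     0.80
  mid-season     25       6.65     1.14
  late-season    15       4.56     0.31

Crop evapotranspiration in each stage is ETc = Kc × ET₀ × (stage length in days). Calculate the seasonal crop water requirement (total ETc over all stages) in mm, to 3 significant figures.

initial: 0.41 × 3.63 × 50 = 74.42 mm
development: 0.80 × 6.50 × 35 = 182.00 mm
mid-season: 1.14 × 6.65 × 25 = 189.53 mm
late-season: 0.31 × 4.56 × 15 = 21.20 mm
Seasonal total = 467.15 mm

467 mm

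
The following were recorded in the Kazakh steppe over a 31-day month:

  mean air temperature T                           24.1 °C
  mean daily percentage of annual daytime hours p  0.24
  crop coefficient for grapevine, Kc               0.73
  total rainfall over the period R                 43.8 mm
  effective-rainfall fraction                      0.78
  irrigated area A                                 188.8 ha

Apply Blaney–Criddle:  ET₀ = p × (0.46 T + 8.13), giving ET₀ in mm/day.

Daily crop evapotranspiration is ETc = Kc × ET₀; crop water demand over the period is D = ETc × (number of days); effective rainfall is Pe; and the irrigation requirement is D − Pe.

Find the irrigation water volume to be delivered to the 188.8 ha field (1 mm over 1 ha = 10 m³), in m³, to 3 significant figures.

133000 m³

ET₀ = 0.24 × (0.46 × 24.1 + 8.13) = 0.24 × 19.216 = 4.6118 mm/d
ETc = Kc × ET₀ = 0.73 × 4.6118 = 3.3666 mm/d
Crop demand D = ETc × 31 d = 3.3666 × 31 = 104.365 mm
Pe = 0.78 × 43.8 = 34.164 mm
D − Pe = 104.365 − 34.164 = 70.201 mm
Volume = 70.201 mm × 188.8 ha × 10 = 132539.5 m³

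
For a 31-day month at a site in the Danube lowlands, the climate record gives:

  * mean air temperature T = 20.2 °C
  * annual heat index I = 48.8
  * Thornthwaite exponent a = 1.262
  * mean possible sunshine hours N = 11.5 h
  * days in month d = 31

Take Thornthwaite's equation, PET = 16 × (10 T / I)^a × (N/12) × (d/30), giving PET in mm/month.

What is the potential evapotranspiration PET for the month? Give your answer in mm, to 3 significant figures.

95.2 mm

10T/I = 10 × 20.2 / 48.8 = 4.1393
(10T/I)^a = 4.1393^1.262 = 6.0057
Uncorrected PET = 16 × 6.0057 = 96.091 mm
Correction = (N/12)(d/30) = (11.5/12)(31/30) = 0.9903
PET = 96.091 × 0.9903 = 95.159 mm/month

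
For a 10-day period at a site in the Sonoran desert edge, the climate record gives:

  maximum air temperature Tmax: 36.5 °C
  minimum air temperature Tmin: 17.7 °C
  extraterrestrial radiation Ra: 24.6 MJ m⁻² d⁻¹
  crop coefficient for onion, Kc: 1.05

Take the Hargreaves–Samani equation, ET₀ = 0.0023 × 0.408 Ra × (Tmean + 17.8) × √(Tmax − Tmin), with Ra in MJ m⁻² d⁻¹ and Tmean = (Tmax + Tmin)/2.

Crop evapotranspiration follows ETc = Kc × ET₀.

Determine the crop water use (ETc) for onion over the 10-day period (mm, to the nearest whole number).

Tmean = (36.5 + 17.7)/2 = 27.10 °C
0.408 Ra = 0.408 × 24.6 = 10.0368 mm/d equivalent
ET₀ = 0.0023 × 10.0368 × (27.10 + 17.8) × √18.8 = 0.0023 × 10.0368 × 44.90 × 4.3359 = 4.4942 mm/d
ETc = Kc × ET₀ = 1.05 × 4.4942 = 4.7189 mm/d
Over 10 days: 4.7189 × 10 = 47.189 mm

47 mm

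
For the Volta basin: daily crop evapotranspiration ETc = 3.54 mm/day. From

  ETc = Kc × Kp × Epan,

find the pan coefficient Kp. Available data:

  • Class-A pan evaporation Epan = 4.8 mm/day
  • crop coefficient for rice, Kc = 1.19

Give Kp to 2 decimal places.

0.62

ETc = Kc × Kp × Epan  ⇒  Kp = ETc / (Kc × Epan)
Kp = 3.54 / (1.19 × 4.8) = 3.54 / 5.712 = 0.6197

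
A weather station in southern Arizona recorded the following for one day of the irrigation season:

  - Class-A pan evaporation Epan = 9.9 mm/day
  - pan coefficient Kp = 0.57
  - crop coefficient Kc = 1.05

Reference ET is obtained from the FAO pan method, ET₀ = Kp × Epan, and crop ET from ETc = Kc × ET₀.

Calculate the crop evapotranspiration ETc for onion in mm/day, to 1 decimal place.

ET₀ = 0.57 × 9.9 = 5.6430 mm/d
ETc = Kc × ET₀ = 1.05 × 5.6430 = 5.9252 mm/d

5.9 mm/day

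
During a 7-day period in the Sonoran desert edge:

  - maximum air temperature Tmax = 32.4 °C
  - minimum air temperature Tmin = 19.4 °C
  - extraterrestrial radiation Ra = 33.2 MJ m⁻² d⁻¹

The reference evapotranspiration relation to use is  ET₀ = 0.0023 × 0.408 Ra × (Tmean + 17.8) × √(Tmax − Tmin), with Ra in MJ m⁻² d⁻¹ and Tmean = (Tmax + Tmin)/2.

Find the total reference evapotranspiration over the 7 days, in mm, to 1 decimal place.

34.4 mm

Tmean = (32.4 + 19.4)/2 = 25.90 °C
0.408 Ra = 0.408 × 33.2 = 13.5456 mm/d equivalent
ET₀ = 0.0023 × 13.5456 × (25.90 + 17.8) × √13.0 = 0.0023 × 13.5456 × 43.70 × 3.6056 = 4.9089 mm/d
Over 7 days: 4.9089 × 7 = 34.362 mm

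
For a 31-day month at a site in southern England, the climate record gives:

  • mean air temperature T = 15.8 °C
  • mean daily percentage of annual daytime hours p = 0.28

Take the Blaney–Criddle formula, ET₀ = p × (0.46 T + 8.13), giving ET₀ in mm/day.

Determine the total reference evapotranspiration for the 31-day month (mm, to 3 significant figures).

134 mm

ET₀ = 0.28 × (0.46 × 15.8 + 8.13) = 0.28 × 15.398 = 4.3114 mm/d
Monthly total = 4.3114 × 31 = 133.653 mm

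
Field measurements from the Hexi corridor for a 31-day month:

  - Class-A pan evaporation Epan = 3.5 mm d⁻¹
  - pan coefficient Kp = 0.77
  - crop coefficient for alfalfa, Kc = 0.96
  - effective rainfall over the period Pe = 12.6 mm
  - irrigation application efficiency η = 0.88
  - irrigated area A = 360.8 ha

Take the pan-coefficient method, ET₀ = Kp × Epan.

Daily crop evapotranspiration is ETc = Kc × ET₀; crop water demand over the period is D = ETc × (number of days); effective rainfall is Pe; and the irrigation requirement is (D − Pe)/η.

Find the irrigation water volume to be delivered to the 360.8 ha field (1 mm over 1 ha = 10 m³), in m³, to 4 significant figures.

ET₀ = 0.77 × 3.5 = 2.6950 mm/d
ETc = Kc × ET₀ = 0.96 × 2.6950 = 2.5872 mm/d
Crop demand D = ETc × 31 d = 2.5872 × 31 = 80.203 mm
D − Pe = 80.203 − 12.6 = 67.603 mm
Gross irrigation = 67.603 / 0.88 = 76.822 mm
Volume = 76.822 mm × 360.8 ha × 10 = 277173.8 m³

277200 m³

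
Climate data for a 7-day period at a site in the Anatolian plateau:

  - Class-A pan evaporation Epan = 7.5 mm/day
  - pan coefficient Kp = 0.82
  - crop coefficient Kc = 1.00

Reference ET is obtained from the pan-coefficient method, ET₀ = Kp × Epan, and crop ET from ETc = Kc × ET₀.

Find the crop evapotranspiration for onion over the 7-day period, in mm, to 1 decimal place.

ET₀ = 0.82 × 7.5 = 6.1500 mm/d
ETc = Kc × ET₀ = 1.00 × 6.1500 = 6.1500 mm/d
Over 7 days: 6.1500 × 7 = 43.050 mm

43.1 mm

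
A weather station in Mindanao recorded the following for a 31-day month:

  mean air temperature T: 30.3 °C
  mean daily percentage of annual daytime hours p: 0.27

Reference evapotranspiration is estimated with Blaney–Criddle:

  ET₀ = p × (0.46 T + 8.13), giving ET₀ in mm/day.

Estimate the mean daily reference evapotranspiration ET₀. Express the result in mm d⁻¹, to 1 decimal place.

ET₀ = 0.27 × (0.46 × 30.3 + 8.13) = 0.27 × 22.068 = 5.9584 mm/d

6.0 mm d⁻¹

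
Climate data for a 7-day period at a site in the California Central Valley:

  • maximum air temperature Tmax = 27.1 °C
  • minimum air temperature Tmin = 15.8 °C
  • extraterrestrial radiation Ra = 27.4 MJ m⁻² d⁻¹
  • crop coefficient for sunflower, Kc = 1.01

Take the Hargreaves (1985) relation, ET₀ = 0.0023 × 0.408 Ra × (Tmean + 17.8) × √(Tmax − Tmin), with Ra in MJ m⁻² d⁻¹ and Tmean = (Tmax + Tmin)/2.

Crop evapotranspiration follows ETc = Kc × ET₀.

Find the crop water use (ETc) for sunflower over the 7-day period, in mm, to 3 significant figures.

Tmean = (27.1 + 15.8)/2 = 21.45 °C
0.408 Ra = 0.408 × 27.4 = 11.1792 mm/d equivalent
ET₀ = 0.0023 × 11.1792 × (21.45 + 17.8) × √11.3 = 0.0023 × 11.1792 × 39.25 × 3.3615 = 3.3924 mm/d
ETc = Kc × ET₀ = 1.01 × 3.3924 = 3.4263 mm/d
Over 7 days: 3.4263 × 7 = 23.984 mm

24.0 mm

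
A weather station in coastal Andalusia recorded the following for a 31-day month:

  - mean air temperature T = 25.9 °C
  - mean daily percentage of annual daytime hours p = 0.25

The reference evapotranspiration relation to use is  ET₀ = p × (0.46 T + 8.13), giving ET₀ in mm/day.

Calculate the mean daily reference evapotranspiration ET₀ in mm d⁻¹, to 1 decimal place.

5.0 mm d⁻¹

ET₀ = 0.25 × (0.46 × 25.9 + 8.13) = 0.25 × 20.044 = 5.0110 mm/d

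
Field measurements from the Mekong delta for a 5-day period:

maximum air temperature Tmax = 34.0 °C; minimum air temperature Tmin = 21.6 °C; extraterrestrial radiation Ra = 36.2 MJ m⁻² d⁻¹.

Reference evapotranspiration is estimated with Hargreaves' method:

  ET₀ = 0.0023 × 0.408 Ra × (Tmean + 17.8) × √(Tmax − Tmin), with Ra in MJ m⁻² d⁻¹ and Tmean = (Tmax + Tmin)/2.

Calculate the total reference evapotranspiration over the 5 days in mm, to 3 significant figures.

27.3 mm

Tmean = (34.0 + 21.6)/2 = 27.80 °C
0.408 Ra = 0.408 × 36.2 = 14.7696 mm/d equivalent
ET₀ = 0.0023 × 14.7696 × (27.80 + 17.8) × √12.4 = 0.0023 × 14.7696 × 45.60 × 3.5214 = 5.4548 mm/d
Over 5 days: 5.4548 × 5 = 27.274 mm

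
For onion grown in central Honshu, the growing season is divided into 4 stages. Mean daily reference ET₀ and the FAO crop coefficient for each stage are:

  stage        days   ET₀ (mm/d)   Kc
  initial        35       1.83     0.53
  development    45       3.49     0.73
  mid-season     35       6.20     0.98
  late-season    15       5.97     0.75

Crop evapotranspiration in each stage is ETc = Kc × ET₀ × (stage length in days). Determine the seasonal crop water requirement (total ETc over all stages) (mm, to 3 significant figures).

initial: 0.53 × 1.83 × 35 = 33.95 mm
development: 0.73 × 3.49 × 45 = 114.65 mm
mid-season: 0.98 × 6.20 × 35 = 212.66 mm
late-season: 0.75 × 5.97 × 15 = 67.16 mm
Seasonal total = 428.42 mm

428 mm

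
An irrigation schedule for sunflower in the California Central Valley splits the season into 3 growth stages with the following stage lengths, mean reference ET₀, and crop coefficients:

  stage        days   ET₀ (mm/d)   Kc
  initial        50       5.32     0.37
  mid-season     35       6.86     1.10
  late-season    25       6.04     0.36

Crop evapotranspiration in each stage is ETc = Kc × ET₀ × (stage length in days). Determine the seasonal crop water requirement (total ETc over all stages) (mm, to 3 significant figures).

417 mm

initial: 0.37 × 5.32 × 50 = 98.42 mm
mid-season: 1.10 × 6.86 × 35 = 264.11 mm
late-season: 0.36 × 6.04 × 25 = 54.36 mm
Seasonal total = 416.89 mm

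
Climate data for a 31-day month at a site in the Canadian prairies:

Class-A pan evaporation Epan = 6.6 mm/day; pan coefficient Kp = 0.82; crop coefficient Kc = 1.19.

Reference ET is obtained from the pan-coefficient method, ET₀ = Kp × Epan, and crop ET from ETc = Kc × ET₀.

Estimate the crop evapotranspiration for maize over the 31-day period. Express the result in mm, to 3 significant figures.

ET₀ = 0.82 × 6.6 = 5.4120 mm/d
ETc = Kc × ET₀ = 1.19 × 5.4120 = 6.4403 mm/d
Over 31 days: 6.4403 × 31 = 199.649 mm

200 mm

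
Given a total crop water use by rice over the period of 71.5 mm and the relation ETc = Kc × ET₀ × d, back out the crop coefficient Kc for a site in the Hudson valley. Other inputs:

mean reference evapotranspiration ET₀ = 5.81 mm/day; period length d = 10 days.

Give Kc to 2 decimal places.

1.23

ETc = Kc × ET₀ × d  ⇒  Kc = ETc / (ET₀ × d)
Kc = 71.5 / (5.81 × 10) = 71.5 / 58.10 = 1.2306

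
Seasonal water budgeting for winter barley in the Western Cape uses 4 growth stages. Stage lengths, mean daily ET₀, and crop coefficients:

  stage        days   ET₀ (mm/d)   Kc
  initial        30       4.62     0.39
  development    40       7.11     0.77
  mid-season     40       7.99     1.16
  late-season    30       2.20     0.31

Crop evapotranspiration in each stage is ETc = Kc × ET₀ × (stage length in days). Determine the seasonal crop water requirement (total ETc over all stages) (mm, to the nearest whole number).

initial: 0.39 × 4.62 × 30 = 54.05 mm
development: 0.77 × 7.11 × 40 = 218.99 mm
mid-season: 1.16 × 7.99 × 40 = 370.74 mm
late-season: 0.31 × 2.20 × 30 = 20.46 mm
Seasonal total = 664.24 mm

664 mm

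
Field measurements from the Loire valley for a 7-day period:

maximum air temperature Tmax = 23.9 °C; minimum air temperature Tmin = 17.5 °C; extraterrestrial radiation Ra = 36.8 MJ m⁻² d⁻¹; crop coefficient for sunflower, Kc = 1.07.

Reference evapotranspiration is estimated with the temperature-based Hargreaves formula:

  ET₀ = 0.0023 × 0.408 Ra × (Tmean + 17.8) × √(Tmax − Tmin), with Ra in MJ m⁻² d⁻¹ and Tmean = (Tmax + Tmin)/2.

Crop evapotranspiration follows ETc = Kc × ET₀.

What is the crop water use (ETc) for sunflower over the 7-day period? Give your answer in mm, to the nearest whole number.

Tmean = (23.9 + 17.5)/2 = 20.70 °C
0.408 Ra = 0.408 × 36.8 = 15.0144 mm/d equivalent
ET₀ = 0.0023 × 15.0144 × (20.70 + 17.8) × √6.4 = 0.0023 × 15.0144 × 38.50 × 2.5298 = 3.3634 mm/d
ETc = Kc × ET₀ = 1.07 × 3.3634 = 3.5988 mm/d
Over 7 days: 3.5988 × 7 = 25.192 mm

25 mm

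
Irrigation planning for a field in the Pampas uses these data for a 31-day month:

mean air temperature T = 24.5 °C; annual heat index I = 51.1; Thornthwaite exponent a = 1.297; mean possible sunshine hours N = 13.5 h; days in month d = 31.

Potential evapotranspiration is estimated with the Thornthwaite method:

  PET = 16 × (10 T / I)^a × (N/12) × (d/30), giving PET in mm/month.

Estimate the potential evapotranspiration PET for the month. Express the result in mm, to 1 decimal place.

142.0 mm

10T/I = 10 × 24.5 / 51.1 = 4.7945
(10T/I)^a = 4.7945^1.297 = 7.6370
Uncorrected PET = 16 × 7.6370 = 122.192 mm
Correction = (N/12)(d/30) = (13.5/12)(31/30) = 1.1625
PET = 122.192 × 1.1625 = 142.048 mm/month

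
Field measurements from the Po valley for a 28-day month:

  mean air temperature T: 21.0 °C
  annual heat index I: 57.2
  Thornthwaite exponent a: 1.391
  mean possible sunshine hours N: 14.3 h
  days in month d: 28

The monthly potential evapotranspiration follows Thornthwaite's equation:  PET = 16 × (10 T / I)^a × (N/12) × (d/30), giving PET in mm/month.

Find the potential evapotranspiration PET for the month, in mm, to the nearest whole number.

109 mm

10T/I = 10 × 21.0 / 57.2 = 3.6713
(10T/I)^a = 3.6713^1.391 = 6.1047
Uncorrected PET = 16 × 6.1047 = 97.675 mm
Correction = (N/12)(d/30) = (14.3/12)(28/30) = 1.1122
PET = 97.675 × 1.1122 = 108.634 mm/month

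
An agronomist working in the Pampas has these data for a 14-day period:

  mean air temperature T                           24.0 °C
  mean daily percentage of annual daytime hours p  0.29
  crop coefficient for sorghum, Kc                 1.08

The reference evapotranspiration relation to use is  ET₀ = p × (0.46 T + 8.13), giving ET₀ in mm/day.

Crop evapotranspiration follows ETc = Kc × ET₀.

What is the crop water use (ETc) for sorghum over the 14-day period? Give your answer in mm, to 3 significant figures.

84.1 mm

ET₀ = 0.29 × (0.46 × 24.0 + 8.13) = 0.29 × 19.170 = 5.5593 mm/d
ETc = Kc × ET₀ = 1.08 × 5.5593 = 6.0040 mm/d
Over 14 days: 6.0040 × 14 = 84.056 mm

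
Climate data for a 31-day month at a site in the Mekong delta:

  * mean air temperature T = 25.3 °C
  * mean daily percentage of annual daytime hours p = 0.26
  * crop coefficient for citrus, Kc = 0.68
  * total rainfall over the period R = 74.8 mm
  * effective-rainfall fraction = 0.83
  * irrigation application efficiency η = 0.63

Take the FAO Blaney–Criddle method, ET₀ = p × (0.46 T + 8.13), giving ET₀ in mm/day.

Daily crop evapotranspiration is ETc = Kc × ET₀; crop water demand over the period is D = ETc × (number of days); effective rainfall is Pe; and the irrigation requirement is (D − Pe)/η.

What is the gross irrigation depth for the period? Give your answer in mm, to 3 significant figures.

73.4 mm

ET₀ = 0.26 × (0.46 × 25.3 + 8.13) = 0.26 × 19.768 = 5.1397 mm/d
ETc = Kc × ET₀ = 0.68 × 5.1397 = 3.4950 mm/d
Crop demand D = ETc × 31 d = 3.4950 × 31 = 108.345 mm
Pe = 0.83 × 74.8 = 62.084 mm
D − Pe = 108.345 − 62.084 = 46.261 mm
Gross irrigation = 46.261 / 0.63 = 73.430 mm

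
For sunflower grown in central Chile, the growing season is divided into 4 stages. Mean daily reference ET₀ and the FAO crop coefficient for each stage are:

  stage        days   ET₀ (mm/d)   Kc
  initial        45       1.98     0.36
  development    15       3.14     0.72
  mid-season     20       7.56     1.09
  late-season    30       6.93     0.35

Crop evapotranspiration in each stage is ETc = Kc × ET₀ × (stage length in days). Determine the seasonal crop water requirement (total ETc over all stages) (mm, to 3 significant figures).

304 mm

initial: 0.36 × 1.98 × 45 = 32.08 mm
development: 0.72 × 3.14 × 15 = 33.91 mm
mid-season: 1.09 × 7.56 × 20 = 164.81 mm
late-season: 0.35 × 6.93 × 30 = 72.77 mm
Seasonal total = 303.57 mm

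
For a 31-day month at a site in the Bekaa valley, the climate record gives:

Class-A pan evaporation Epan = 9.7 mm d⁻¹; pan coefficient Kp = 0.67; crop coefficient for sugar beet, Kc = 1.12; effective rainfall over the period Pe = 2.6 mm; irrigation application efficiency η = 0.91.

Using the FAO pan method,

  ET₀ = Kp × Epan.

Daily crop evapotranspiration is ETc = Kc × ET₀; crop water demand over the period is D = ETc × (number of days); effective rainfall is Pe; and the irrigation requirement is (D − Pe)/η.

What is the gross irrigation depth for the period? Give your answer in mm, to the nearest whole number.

245 mm

ET₀ = 0.67 × 9.7 = 6.4990 mm/d
ETc = Kc × ET₀ = 1.12 × 6.4990 = 7.2789 mm/d
Crop demand D = ETc × 31 d = 7.2789 × 31 = 225.646 mm
D − Pe = 225.646 − 2.6 = 223.046 mm
Gross irrigation = 223.046 / 0.91 = 245.105 mm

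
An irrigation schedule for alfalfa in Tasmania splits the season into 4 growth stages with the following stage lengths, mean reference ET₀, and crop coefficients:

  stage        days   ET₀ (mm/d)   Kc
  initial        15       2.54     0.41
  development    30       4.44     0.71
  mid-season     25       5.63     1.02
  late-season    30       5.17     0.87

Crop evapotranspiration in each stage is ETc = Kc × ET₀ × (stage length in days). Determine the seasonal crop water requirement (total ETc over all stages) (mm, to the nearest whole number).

389 mm

initial: 0.41 × 2.54 × 15 = 15.62 mm
development: 0.71 × 4.44 × 30 = 94.57 mm
mid-season: 1.02 × 5.63 × 25 = 143.57 mm
late-season: 0.87 × 5.17 × 30 = 134.94 mm
Seasonal total = 388.70 mm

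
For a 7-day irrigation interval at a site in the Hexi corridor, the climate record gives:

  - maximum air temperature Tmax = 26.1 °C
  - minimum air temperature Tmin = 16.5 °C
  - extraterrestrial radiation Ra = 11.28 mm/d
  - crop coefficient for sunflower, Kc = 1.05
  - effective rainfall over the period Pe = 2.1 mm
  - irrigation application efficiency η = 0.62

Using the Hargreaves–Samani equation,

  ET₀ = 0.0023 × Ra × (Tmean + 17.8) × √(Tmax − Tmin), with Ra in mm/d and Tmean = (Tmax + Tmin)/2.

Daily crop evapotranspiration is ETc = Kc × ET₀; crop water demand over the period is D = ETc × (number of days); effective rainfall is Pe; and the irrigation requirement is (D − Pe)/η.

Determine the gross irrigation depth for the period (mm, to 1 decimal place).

Tmean = (26.1 + 16.5)/2 = 21.30 °C
ET₀ = 0.0023 × 11.28 × (21.30 + 17.8) × √9.6 = 0.0023 × 11.28 × 39.10 × 3.0984 = 3.1430 mm/d
ETc = Kc × ET₀ = 1.05 × 3.1430 = 3.3002 mm/d
Crop demand D = ETc × 7 d = 3.3002 × 7 = 23.101 mm
D − Pe = 23.101 − 2.1 = 21.001 mm
Gross irrigation = 21.001 / 0.62 = 33.873 mm

33.9 mm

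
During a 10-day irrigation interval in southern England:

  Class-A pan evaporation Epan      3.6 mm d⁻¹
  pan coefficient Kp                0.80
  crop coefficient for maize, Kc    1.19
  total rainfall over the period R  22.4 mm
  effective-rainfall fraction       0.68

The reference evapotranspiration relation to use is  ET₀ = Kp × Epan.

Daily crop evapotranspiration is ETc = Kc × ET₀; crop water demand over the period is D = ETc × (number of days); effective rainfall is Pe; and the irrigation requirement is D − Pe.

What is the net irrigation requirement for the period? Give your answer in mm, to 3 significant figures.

ET₀ = 0.80 × 3.6 = 2.8800 mm/d
ETc = Kc × ET₀ = 1.19 × 2.8800 = 3.4272 mm/d
Crop demand D = ETc × 10 d = 3.4272 × 10 = 34.272 mm
Pe = 0.68 × 22.4 = 15.232 mm
D − Pe = 34.272 − 15.232 = 19.040 mm

19.0 mm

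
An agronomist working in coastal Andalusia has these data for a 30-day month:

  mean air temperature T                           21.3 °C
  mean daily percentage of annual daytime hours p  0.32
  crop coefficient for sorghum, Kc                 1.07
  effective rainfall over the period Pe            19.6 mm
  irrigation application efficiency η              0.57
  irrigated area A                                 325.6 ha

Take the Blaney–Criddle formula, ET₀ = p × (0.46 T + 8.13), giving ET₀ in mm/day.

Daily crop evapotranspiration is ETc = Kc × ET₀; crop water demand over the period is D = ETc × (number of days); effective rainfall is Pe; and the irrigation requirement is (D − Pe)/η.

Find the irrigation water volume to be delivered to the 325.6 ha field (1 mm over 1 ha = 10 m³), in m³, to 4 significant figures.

940000 m³

ET₀ = 0.32 × (0.46 × 21.3 + 8.13) = 0.32 × 17.928 = 5.7370 mm/d
ETc = Kc × ET₀ = 1.07 × 5.7370 = 6.1386 mm/d
Crop demand D = ETc × 30 d = 6.1386 × 30 = 184.158 mm
D − Pe = 184.158 − 19.6 = 164.558 mm
Gross irrigation = 164.558 / 0.57 = 288.698 mm
Volume = 288.698 mm × 325.6 ha × 10 = 940000.7 m³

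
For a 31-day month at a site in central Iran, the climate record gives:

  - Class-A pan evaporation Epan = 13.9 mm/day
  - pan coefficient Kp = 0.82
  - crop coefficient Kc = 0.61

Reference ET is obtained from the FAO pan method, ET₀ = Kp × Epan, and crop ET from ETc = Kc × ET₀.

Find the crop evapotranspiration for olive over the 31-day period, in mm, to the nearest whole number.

216 mm

ET₀ = 0.82 × 13.9 = 11.3980 mm/d
ETc = Kc × ET₀ = 0.61 × 11.3980 = 6.9528 mm/d
Over 31 days: 6.9528 × 31 = 215.537 mm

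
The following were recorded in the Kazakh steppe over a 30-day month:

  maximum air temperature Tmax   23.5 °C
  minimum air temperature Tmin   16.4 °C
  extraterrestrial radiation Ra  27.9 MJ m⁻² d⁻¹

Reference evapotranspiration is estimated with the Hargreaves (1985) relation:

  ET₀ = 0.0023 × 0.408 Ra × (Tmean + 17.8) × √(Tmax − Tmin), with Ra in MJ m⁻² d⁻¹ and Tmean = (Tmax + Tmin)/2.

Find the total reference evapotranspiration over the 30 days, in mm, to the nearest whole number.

Tmean = (23.5 + 16.4)/2 = 19.95 °C
0.408 Ra = 0.408 × 27.9 = 11.3832 mm/d equivalent
ET₀ = 0.0023 × 11.3832 × (19.95 + 17.8) × √7.1 = 0.0023 × 11.3832 × 37.75 × 2.6646 = 2.6335 mm/d
Over 30 days: 2.6335 × 30 = 79.005 mm

79 mm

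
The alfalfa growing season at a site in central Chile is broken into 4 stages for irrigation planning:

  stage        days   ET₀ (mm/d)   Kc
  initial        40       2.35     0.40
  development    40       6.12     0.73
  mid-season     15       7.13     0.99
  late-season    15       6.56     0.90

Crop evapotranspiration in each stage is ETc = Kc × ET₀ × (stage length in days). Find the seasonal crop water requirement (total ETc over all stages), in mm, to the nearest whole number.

initial: 0.40 × 2.35 × 40 = 37.60 mm
development: 0.73 × 6.12 × 40 = 178.70 mm
mid-season: 0.99 × 7.13 × 15 = 105.88 mm
late-season: 0.90 × 6.56 × 15 = 88.56 mm
Seasonal total = 410.74 mm

411 mm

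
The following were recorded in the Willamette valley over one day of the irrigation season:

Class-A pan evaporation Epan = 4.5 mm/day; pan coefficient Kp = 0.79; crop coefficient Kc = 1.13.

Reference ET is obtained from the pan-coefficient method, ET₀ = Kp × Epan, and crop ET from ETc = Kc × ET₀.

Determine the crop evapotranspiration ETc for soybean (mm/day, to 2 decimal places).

ET₀ = 0.79 × 4.5 = 3.5550 mm/d
ETc = Kc × ET₀ = 1.13 × 3.5550 = 4.0172 mm/d

4.02 mm/day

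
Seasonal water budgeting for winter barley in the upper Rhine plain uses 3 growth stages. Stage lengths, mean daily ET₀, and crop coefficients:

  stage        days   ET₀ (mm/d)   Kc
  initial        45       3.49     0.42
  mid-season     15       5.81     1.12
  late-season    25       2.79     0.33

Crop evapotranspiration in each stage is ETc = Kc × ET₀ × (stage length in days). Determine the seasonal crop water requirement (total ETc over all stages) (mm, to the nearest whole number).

187 mm

initial: 0.42 × 3.49 × 45 = 65.96 mm
mid-season: 1.12 × 5.81 × 15 = 97.61 mm
late-season: 0.33 × 2.79 × 25 = 23.02 mm
Seasonal total = 186.59 mm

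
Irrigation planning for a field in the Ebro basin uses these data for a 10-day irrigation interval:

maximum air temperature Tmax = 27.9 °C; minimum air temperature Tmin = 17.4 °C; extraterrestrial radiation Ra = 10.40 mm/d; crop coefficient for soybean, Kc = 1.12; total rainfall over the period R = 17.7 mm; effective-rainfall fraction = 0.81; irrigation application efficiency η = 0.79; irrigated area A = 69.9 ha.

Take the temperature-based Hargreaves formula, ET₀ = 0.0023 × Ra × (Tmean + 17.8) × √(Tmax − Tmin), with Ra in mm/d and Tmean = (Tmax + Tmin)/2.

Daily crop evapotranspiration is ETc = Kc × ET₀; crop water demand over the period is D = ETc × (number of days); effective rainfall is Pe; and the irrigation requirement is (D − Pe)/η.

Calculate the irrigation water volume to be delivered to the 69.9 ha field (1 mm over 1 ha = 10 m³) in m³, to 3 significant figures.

Tmean = (27.9 + 17.4)/2 = 22.65 °C
ET₀ = 0.0023 × 10.40 × (22.65 + 17.8) × √10.5 = 0.0023 × 10.40 × 40.45 × 3.2404 = 3.1353 mm/d
ETc = Kc × ET₀ = 1.12 × 3.1353 = 3.5115 mm/d
Crop demand D = ETc × 10 d = 3.5115 × 10 = 35.115 mm
Pe = 0.81 × 17.7 = 14.337 mm
D − Pe = 35.115 − 14.337 = 20.778 mm
Gross irrigation = 20.778 / 0.79 = 26.301 mm
Volume = 26.301 mm × 69.9 ha × 10 = 18384.4 m³

18400 m³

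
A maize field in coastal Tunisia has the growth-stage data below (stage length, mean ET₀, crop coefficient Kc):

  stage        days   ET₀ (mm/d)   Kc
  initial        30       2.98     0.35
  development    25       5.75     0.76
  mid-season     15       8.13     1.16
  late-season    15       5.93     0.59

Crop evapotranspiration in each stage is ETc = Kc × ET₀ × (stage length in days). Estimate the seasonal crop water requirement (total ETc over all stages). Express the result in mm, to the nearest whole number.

initial: 0.35 × 2.98 × 30 = 31.29 mm
development: 0.76 × 5.75 × 25 = 109.25 mm
mid-season: 1.16 × 8.13 × 15 = 141.46 mm
late-season: 0.59 × 5.93 × 15 = 52.48 mm
Seasonal total = 334.48 mm

334 mm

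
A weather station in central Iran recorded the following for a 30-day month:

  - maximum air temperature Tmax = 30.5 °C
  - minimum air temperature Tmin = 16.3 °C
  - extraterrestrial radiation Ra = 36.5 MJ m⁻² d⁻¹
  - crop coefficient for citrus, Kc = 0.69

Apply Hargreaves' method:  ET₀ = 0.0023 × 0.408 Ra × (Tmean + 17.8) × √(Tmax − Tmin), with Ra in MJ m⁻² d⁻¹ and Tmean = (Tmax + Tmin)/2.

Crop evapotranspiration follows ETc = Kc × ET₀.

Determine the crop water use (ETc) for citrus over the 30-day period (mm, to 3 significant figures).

Tmean = (30.5 + 16.3)/2 = 23.40 °C
0.408 Ra = 0.408 × 36.5 = 14.8920 mm/d equivalent
ET₀ = 0.0023 × 14.8920 × (23.40 + 17.8) × √14.2 = 0.0023 × 14.8920 × 41.20 × 3.7683 = 5.3177 mm/d
ETc = Kc × ET₀ = 0.69 × 5.3177 = 3.6692 mm/d
Over 30 days: 3.6692 × 30 = 110.076 mm

110 mm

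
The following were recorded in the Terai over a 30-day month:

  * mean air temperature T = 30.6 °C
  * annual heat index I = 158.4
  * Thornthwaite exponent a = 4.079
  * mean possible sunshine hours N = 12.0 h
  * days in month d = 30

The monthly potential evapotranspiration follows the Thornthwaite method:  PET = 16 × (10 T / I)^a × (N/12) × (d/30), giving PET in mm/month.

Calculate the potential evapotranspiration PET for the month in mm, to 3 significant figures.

10T/I = 10 × 30.6 / 158.4 = 1.9318
(10T/I)^a = 1.9318^4.079 = 14.6703
Uncorrected PET = 16 × 14.6703 = 234.725 mm
Correction = (N/12)(d/30) = (12.0/12)(30/30) = 1.0000
PET = 234.725 × 1.0000 = 234.725 mm/month

235 mm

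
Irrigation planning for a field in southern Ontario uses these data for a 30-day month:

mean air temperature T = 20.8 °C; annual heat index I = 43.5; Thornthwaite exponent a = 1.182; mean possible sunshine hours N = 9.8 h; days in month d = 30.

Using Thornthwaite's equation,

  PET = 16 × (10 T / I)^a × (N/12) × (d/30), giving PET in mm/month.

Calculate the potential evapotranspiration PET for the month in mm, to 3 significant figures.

10T/I = 10 × 20.8 / 43.5 = 4.7816
(10T/I)^a = 4.7816^1.182 = 6.3570
Uncorrected PET = 16 × 6.3570 = 101.712 mm
Correction = (N/12)(d/30) = (9.8/12)(30/30) = 0.8167
PET = 101.712 × 0.8167 = 83.068 mm/month

83.1 mm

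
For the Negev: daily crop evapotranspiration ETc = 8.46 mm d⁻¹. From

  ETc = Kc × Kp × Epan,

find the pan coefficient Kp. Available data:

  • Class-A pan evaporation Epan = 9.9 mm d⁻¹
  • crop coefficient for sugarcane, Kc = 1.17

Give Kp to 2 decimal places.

0.73

ETc = Kc × Kp × Epan  ⇒  Kp = ETc / (Kc × Epan)
Kp = 8.46 / (1.17 × 9.9) = 8.46 / 11.583 = 0.7304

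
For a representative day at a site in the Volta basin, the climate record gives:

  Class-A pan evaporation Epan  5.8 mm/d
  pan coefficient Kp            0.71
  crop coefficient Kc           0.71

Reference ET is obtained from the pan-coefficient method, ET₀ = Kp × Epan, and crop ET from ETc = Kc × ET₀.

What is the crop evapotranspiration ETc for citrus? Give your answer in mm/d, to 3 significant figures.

ET₀ = 0.71 × 5.8 = 4.1180 mm/d
ETc = Kc × ET₀ = 0.71 × 4.1180 = 2.9238 mm/d

2.92 mm/d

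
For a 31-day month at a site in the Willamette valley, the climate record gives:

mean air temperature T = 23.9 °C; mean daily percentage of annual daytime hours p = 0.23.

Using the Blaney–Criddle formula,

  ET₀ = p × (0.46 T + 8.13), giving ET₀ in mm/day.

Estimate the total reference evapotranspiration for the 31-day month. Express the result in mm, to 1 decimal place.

136.4 mm

ET₀ = 0.23 × (0.46 × 23.9 + 8.13) = 0.23 × 19.124 = 4.3985 mm/d
Monthly total = 4.3985 × 31 = 136.354 mm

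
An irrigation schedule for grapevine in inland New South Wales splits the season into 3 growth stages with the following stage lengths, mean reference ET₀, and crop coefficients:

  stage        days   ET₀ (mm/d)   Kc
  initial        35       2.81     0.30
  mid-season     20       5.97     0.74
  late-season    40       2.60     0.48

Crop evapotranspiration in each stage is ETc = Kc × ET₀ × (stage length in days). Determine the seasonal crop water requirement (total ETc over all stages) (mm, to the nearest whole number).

initial: 0.30 × 2.81 × 35 = 29.51 mm
mid-season: 0.74 × 5.97 × 20 = 88.36 mm
late-season: 0.48 × 2.60 × 40 = 49.92 mm
Seasonal total = 167.79 mm

168 mm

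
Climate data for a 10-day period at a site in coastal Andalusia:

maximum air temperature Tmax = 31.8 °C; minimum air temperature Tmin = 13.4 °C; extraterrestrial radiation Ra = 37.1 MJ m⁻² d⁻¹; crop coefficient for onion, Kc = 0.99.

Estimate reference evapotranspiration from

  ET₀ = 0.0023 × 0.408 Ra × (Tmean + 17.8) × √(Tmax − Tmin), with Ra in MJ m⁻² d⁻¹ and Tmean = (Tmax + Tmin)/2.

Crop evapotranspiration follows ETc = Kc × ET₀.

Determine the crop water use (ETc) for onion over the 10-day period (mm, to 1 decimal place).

Tmean = (31.8 + 13.4)/2 = 22.60 °C
0.408 Ra = 0.408 × 37.1 = 15.1368 mm/d equivalent
ET₀ = 0.0023 × 15.1368 × (22.60 + 17.8) × √18.4 = 0.0023 × 15.1368 × 40.40 × 4.2895 = 6.0332 mm/d
ETc = Kc × ET₀ = 0.99 × 6.0332 = 5.9729 mm/d
Over 10 days: 5.9729 × 10 = 59.729 mm

59.7 mm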